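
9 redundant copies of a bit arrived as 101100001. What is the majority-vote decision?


Ones: 4 out of 9
Threshold: 5

0 (4/9 voted 1)


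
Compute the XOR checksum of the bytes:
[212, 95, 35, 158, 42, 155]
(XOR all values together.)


XOR chain: 212 ^ 95 ^ 35 ^ 158 ^ 42 ^ 155 = 135

135


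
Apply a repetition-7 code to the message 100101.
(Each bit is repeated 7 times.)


Each bit -> 7 copies

111111100000000000000111111100000001111111


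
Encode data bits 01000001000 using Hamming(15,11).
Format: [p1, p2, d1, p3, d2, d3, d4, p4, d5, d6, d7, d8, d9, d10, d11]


Parity bits: p1=1, p2=0, p3=0, p4=1

100010010001000


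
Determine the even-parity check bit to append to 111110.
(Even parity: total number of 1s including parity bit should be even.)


Number of 1s in data: 5
Parity bit: 1

1


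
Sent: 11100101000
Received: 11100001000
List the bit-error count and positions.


XOR: 00000100000

1 error(s) at position(s): 5


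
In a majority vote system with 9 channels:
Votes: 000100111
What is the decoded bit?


Ones: 4 out of 9
Threshold: 5

0 (4/9 voted 1)


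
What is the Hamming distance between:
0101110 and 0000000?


XOR: 0101110
Count of 1s: 4

4


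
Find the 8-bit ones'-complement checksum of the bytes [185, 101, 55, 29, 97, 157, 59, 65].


Sum = 748 mod 256 = 236
Complement = 19

19


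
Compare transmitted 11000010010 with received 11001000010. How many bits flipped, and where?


XOR: 00001010000

2 error(s) at position(s): 4, 6


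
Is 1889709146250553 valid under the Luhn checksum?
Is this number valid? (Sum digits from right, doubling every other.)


Luhn sum = 73
73 mod 10 = 3

Invalid (Luhn sum mod 10 = 3)


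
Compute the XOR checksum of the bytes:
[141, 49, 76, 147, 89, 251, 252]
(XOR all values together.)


XOR chain: 141 ^ 49 ^ 76 ^ 147 ^ 89 ^ 251 ^ 252 = 61

61


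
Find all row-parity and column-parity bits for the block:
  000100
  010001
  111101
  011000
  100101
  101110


Row parities: 101010
Column parities: 111011

Row P: 101010, Col P: 111011, Corner: 1


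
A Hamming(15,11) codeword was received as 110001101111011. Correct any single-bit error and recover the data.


Syndrome = 7: error at position 7

Data: 00101111011 (corrected bit 7)


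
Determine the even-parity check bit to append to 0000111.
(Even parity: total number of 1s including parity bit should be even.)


Number of 1s in data: 3
Parity bit: 1

1


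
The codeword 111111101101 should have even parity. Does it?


Number of 1s: 10

Yes, parity is correct (10 ones)


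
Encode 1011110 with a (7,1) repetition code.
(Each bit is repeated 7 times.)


Each bit -> 7 copies

1111111000000011111111111111111111111111110000000


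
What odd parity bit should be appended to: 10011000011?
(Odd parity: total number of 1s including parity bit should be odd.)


Number of 1s in data: 5
Parity bit: 0

0


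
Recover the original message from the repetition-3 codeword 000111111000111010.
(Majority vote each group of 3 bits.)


Groups: 000, 111, 111, 000, 111, 010
Majority votes: 011010

011010


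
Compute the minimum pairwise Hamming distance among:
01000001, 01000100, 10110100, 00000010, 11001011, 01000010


Comparing all pairs, minimum distance: 1
Can detect 0 errors, correct 0 errors

1


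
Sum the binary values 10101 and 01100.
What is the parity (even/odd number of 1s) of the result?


10101 = 21
01100 = 12
Sum = 33 = 100001
1s count = 2

even parity (2 ones in 100001)


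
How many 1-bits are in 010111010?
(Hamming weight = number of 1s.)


Counting 1s in 010111010

5


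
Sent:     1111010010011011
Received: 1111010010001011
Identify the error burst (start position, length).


XOR: 0000000000010000

Burst at position 11, length 1


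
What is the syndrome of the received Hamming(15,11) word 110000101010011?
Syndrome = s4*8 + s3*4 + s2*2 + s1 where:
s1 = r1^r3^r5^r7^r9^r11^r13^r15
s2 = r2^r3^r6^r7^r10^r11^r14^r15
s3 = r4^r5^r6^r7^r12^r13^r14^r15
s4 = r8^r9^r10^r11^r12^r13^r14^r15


s1=1, s2=1, s3=1, s4=0

Syndrome = 7 (error at position 7)


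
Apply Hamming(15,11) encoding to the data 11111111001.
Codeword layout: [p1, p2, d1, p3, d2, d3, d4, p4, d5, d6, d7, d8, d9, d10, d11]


Parity bits: p1=0, p2=0, p3=1, p4=1

001111111111001


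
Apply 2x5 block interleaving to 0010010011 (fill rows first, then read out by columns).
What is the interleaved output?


Matrix:
  00100
  10011
Read columns: 0100100101

0100100101


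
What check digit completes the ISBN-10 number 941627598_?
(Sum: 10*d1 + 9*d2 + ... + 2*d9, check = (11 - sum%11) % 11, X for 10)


Weighted sum: 286
286 mod 11 = 0

Check digit: 0


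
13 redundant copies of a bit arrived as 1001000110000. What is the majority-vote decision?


Ones: 4 out of 13
Threshold: 7

0 (4/13 voted 1)


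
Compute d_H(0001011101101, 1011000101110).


XOR: 1010011000011
Count of 1s: 6

6


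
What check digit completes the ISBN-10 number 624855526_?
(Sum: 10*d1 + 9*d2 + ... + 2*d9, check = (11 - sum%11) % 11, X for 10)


Weighted sum: 259
259 mod 11 = 6

Check digit: 5


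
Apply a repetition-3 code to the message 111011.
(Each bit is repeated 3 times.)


Each bit -> 3 copies

111111111000111111


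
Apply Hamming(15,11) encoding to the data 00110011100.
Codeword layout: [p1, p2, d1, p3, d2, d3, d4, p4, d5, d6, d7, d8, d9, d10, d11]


Parity bits: p1=1, p2=1, p3=0, p4=1

110001110011100


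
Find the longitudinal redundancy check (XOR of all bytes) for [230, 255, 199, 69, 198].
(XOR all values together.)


XOR chain: 230 ^ 255 ^ 199 ^ 69 ^ 198 = 93

93


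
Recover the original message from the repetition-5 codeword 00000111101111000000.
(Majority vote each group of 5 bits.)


Groups: 00000, 11110, 11110, 00000
Majority votes: 0110

0110


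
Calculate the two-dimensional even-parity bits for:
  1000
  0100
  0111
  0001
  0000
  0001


Row parities: 111101
Column parities: 1011

Row P: 111101, Col P: 1011, Corner: 1


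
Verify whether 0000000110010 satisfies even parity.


Number of 1s: 3

No, parity error (3 ones)


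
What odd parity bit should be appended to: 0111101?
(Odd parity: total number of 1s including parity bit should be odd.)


Number of 1s in data: 5
Parity bit: 0

0


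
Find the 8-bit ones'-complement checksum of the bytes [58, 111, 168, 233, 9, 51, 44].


Sum = 674 mod 256 = 162
Complement = 93

93


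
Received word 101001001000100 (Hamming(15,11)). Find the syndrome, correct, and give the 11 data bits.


Syndrome = 0: no error detected

Data: 10101000100 (no errors)


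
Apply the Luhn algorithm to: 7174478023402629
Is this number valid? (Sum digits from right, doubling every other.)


Luhn sum = 75
75 mod 10 = 5

Invalid (Luhn sum mod 10 = 5)


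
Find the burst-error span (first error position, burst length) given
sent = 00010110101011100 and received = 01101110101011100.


XOR: 01111000000000000

Burst at position 1, length 4


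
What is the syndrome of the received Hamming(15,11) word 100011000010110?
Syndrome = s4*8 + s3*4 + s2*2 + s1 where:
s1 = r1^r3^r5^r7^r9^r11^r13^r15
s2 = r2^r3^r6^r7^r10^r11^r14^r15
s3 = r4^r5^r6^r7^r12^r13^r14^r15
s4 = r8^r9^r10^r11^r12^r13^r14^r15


s1=0, s2=1, s3=0, s4=1

Syndrome = 10 (error at position 10)


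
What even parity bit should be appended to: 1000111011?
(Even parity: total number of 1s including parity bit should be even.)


Number of 1s in data: 6
Parity bit: 0

0


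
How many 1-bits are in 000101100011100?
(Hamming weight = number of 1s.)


Counting 1s in 000101100011100

6


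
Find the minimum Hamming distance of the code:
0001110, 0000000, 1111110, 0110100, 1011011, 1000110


Comparing all pairs, minimum distance: 2
Can detect 1 errors, correct 0 errors

2


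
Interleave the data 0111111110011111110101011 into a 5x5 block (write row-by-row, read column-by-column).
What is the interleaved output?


Matrix:
  01111
  11110
  01111
  11101
  01011
Read columns: 0101011111111101110110111

0101011111111101110110111


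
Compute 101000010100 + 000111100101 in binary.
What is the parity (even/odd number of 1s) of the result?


101000010100 = 2580
000111100101 = 485
Sum = 3065 = 101111111001
1s count = 9

odd parity (9 ones in 101111111001)


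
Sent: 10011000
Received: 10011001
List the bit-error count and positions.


XOR: 00000001

1 error(s) at position(s): 7


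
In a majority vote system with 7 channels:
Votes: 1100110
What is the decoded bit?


Ones: 4 out of 7
Threshold: 4

1 (4/7 voted 1)


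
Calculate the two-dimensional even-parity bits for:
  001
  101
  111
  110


Row parities: 1010
Column parities: 101

Row P: 1010, Col P: 101, Corner: 0


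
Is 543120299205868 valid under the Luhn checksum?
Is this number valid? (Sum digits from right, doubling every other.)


Luhn sum = 64
64 mod 10 = 4

Invalid (Luhn sum mod 10 = 4)


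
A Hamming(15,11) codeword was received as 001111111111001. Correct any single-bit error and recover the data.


Syndrome = 0: no error detected

Data: 11111111001 (no errors)


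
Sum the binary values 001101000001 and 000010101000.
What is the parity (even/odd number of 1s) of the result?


001101000001 = 833
000010101000 = 168
Sum = 1001 = 1111101001
1s count = 7

odd parity (7 ones in 1111101001)


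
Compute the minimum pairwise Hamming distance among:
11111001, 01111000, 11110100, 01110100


Comparing all pairs, minimum distance: 1
Can detect 0 errors, correct 0 errors

1


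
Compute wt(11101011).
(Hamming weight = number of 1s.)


Counting 1s in 11101011

6


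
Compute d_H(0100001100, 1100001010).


XOR: 1000000110
Count of 1s: 3

3


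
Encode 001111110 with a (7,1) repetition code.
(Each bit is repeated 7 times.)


Each bit -> 7 copies

000000000000001111111111111111111111111111111111111111110000000


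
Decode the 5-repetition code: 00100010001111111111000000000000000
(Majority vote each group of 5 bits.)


Groups: 00100, 01000, 11111, 11111, 00000, 00000, 00000
Majority votes: 0011000

0011000


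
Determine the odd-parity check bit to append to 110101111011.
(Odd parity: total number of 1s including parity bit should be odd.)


Number of 1s in data: 9
Parity bit: 0

0


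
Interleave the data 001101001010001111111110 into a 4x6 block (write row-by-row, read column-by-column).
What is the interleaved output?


Matrix:
  001101
  001010
  001111
  111110
Read columns: 000100011111101101111010

000100011111101101111010


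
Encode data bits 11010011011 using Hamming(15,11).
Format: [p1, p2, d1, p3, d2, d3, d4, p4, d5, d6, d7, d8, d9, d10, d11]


Parity bits: p1=1, p2=1, p3=1, p4=0

111110100011011


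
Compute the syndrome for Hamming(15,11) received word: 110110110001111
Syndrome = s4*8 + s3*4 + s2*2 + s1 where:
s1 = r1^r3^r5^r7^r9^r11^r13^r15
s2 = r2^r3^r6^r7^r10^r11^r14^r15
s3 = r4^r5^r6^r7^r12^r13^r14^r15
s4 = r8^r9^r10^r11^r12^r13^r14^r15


s1=1, s2=0, s3=1, s4=1

Syndrome = 13 (error at position 13)


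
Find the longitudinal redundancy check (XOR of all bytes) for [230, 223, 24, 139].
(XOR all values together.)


XOR chain: 230 ^ 223 ^ 24 ^ 139 = 170

170


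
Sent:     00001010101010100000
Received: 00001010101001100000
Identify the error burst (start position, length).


XOR: 00000000000011000000

Burst at position 12, length 2


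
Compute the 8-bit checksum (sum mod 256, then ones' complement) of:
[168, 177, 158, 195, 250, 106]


Sum = 1054 mod 256 = 30
Complement = 225

225


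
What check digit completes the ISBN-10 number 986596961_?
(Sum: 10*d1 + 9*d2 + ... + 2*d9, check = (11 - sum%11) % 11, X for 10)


Weighted sum: 385
385 mod 11 = 0

Check digit: 0


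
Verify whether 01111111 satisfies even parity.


Number of 1s: 7

No, parity error (7 ones)


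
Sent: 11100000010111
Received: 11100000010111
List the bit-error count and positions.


XOR: 00000000000000

0 errors (received matches sent)


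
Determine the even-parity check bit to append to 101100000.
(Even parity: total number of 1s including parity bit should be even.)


Number of 1s in data: 3
Parity bit: 1

1


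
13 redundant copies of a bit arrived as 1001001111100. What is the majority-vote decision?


Ones: 7 out of 13
Threshold: 7

1 (7/13 voted 1)


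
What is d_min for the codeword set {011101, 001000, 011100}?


Comparing all pairs, minimum distance: 1
Can detect 0 errors, correct 0 errors

1


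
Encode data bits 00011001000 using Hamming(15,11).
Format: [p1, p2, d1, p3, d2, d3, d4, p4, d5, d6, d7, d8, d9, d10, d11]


Parity bits: p1=0, p2=1, p3=0, p4=0

010000101001000


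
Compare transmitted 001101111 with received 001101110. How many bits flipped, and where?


XOR: 000000001

1 error(s) at position(s): 8


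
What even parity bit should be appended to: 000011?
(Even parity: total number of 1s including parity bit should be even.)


Number of 1s in data: 2
Parity bit: 0

0


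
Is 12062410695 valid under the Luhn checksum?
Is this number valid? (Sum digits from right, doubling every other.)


Luhn sum = 39
39 mod 10 = 9

Invalid (Luhn sum mod 10 = 9)


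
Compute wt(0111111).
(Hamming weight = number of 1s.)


Counting 1s in 0111111

6


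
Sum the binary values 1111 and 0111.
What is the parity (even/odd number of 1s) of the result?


1111 = 15
0111 = 7
Sum = 22 = 10110
1s count = 3

odd parity (3 ones in 10110)


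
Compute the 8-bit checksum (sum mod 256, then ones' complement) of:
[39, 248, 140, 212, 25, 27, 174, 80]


Sum = 945 mod 256 = 177
Complement = 78

78


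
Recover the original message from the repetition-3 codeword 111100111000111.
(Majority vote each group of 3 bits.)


Groups: 111, 100, 111, 000, 111
Majority votes: 10101

10101


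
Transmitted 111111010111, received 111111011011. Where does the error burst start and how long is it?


XOR: 000000001100

Burst at position 8, length 2


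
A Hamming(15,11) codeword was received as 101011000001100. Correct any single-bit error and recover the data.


Syndrome = 0: no error detected

Data: 11100001100 (no errors)


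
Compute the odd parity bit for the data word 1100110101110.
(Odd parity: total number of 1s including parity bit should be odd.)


Number of 1s in data: 8
Parity bit: 1

1


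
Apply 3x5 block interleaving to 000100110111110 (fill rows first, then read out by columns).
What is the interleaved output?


Matrix:
  00010
  01101
  11110
Read columns: 001011011101010

001011011101010


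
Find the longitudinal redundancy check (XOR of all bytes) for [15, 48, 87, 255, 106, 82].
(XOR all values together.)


XOR chain: 15 ^ 48 ^ 87 ^ 255 ^ 106 ^ 82 = 175

175


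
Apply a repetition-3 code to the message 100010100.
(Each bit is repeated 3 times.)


Each bit -> 3 copies

111000000000111000111000000


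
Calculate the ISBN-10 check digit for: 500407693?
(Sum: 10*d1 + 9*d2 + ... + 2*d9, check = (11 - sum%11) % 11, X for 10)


Weighted sum: 170
170 mod 11 = 5

Check digit: 6


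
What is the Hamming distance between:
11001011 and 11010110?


XOR: 00011101
Count of 1s: 4

4


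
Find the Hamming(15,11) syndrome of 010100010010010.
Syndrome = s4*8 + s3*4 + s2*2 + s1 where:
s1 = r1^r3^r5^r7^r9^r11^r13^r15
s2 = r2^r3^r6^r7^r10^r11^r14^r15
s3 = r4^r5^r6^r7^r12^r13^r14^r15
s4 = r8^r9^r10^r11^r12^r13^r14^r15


s1=1, s2=1, s3=0, s4=1

Syndrome = 11 (error at position 11)


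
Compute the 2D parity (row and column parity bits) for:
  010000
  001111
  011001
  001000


Row parities: 1011
Column parities: 001110

Row P: 1011, Col P: 001110, Corner: 1


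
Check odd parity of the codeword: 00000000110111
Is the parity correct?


Number of 1s: 5

Yes, parity is correct (5 ones)


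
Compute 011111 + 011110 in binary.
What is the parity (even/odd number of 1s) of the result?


011111 = 31
011110 = 30
Sum = 61 = 111101
1s count = 5

odd parity (5 ones in 111101)


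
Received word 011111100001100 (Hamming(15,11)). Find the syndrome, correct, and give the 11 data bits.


Syndrome = 0: no error detected

Data: 11110001100 (no errors)


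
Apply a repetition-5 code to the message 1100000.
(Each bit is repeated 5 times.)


Each bit -> 5 copies

11111111110000000000000000000000000


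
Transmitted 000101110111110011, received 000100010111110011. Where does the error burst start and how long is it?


XOR: 000001100000000000

Burst at position 5, length 2


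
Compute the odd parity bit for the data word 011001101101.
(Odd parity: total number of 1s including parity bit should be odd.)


Number of 1s in data: 7
Parity bit: 0

0


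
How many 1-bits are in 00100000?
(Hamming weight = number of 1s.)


Counting 1s in 00100000

1


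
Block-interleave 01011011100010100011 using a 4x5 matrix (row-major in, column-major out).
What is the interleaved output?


Matrix:
  01011
  01110
  00101
  00011
Read columns: 00001100011011011011

00001100011011011011


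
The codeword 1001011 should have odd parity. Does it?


Number of 1s: 4

No, parity error (4 ones)


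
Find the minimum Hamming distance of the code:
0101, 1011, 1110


Comparing all pairs, minimum distance: 2
Can detect 1 errors, correct 0 errors

2


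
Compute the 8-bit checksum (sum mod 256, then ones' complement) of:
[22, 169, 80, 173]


Sum = 444 mod 256 = 188
Complement = 67

67


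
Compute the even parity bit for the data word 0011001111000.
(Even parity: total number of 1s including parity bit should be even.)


Number of 1s in data: 6
Parity bit: 0

0


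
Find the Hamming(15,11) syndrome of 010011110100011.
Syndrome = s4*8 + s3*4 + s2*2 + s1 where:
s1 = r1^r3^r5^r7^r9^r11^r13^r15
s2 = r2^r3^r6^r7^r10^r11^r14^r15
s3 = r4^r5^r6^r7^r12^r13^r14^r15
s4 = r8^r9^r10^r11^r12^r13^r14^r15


s1=1, s2=0, s3=1, s4=0

Syndrome = 5 (error at position 5)


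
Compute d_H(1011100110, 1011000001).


XOR: 0000100111
Count of 1s: 4

4


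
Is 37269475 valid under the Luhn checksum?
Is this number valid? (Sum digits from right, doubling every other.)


Luhn sum = 46
46 mod 10 = 6

Invalid (Luhn sum mod 10 = 6)


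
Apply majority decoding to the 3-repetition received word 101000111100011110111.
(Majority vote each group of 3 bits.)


Groups: 101, 000, 111, 100, 011, 110, 111
Majority votes: 1010111

1010111


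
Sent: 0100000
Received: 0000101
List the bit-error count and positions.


XOR: 0100101

3 error(s) at position(s): 1, 4, 6


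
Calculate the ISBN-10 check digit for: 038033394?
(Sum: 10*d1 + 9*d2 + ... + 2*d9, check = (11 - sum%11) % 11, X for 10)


Weighted sum: 171
171 mod 11 = 6

Check digit: 5


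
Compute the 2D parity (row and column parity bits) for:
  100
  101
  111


Row parities: 101
Column parities: 110

Row P: 101, Col P: 110, Corner: 0


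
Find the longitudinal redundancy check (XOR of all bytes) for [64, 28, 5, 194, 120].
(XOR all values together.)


XOR chain: 64 ^ 28 ^ 5 ^ 194 ^ 120 = 227

227


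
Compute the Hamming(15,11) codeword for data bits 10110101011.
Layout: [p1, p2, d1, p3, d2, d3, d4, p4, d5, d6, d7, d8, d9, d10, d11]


Parity bits: p1=1, p2=0, p3=1, p4=0

101101100101011


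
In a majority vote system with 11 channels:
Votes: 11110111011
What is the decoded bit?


Ones: 9 out of 11
Threshold: 6

1 (9/11 voted 1)


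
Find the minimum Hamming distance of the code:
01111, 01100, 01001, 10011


Comparing all pairs, minimum distance: 2
Can detect 1 errors, correct 0 errors

2


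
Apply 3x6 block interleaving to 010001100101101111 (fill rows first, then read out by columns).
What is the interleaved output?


Matrix:
  010001
  100101
  101111
Read columns: 011100001011001111

011100001011001111


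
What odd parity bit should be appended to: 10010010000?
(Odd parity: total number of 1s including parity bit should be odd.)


Number of 1s in data: 3
Parity bit: 0

0


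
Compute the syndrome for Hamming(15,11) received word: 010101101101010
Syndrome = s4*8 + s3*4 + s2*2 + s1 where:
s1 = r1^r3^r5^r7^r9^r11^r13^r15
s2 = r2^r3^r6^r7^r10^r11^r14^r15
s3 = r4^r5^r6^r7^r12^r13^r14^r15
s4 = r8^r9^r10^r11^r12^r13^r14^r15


s1=0, s2=1, s3=1, s4=0

Syndrome = 6 (error at position 6)


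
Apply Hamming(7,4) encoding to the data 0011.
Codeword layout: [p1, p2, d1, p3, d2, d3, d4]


Parity bits: p1=1, p2=0, p3=0

1000011


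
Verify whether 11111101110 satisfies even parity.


Number of 1s: 9

No, parity error (9 ones)


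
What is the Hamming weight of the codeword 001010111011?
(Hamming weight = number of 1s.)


Counting 1s in 001010111011

7


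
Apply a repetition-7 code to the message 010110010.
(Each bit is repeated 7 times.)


Each bit -> 7 copies

000000011111110000000111111111111110000000000000011111110000000


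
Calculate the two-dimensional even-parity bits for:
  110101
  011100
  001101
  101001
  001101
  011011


Row parities: 011110
Column parities: 011011

Row P: 011110, Col P: 011011, Corner: 0


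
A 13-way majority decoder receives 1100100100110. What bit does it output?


Ones: 6 out of 13
Threshold: 7

0 (6/13 voted 1)


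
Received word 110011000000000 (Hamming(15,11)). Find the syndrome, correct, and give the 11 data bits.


Syndrome = 0: no error detected

Data: 01100000000 (no errors)


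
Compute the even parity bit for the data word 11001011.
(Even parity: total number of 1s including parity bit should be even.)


Number of 1s in data: 5
Parity bit: 1

1


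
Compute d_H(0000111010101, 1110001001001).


XOR: 1110110011100
Count of 1s: 8

8


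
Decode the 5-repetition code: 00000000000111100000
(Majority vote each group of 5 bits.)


Groups: 00000, 00000, 01111, 00000
Majority votes: 0010

0010


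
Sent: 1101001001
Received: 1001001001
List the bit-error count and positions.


XOR: 0100000000

1 error(s) at position(s): 1


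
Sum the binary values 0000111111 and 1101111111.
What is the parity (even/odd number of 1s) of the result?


0000111111 = 63
1101111111 = 895
Sum = 958 = 1110111110
1s count = 8

even parity (8 ones in 1110111110)


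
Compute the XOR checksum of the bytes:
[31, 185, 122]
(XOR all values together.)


XOR chain: 31 ^ 185 ^ 122 = 220

220


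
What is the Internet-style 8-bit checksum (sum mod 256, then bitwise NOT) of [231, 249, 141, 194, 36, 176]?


Sum = 1027 mod 256 = 3
Complement = 252

252


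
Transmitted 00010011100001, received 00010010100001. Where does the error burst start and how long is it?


XOR: 00000001000000

Burst at position 7, length 1


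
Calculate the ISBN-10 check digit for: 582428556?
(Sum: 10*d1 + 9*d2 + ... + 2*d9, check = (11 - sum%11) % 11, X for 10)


Weighted sum: 265
265 mod 11 = 1

Check digit: X


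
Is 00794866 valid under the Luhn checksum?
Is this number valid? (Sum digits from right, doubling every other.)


Luhn sum = 39
39 mod 10 = 9

Invalid (Luhn sum mod 10 = 9)


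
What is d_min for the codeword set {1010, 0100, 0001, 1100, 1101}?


Comparing all pairs, minimum distance: 1
Can detect 0 errors, correct 0 errors

1


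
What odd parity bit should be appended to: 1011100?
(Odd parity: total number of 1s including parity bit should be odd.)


Number of 1s in data: 4
Parity bit: 1

1


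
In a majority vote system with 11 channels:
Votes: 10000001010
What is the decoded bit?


Ones: 3 out of 11
Threshold: 6

0 (3/11 voted 1)


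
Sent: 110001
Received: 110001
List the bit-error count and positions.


XOR: 000000

0 errors (received matches sent)


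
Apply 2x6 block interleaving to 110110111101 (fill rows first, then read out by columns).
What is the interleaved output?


Matrix:
  110110
  111101
Read columns: 111101111001

111101111001


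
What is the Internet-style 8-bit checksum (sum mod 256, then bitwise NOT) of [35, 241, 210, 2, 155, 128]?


Sum = 771 mod 256 = 3
Complement = 252

252


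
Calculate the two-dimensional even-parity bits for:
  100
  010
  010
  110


Row parities: 1110
Column parities: 010

Row P: 1110, Col P: 010, Corner: 1


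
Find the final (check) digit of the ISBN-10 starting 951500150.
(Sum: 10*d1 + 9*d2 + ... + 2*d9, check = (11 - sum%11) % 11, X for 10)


Weighted sum: 197
197 mod 11 = 10

Check digit: 1


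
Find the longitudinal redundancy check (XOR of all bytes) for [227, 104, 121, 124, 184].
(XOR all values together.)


XOR chain: 227 ^ 104 ^ 121 ^ 124 ^ 184 = 54

54


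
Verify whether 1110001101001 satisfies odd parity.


Number of 1s: 7

Yes, parity is correct (7 ones)


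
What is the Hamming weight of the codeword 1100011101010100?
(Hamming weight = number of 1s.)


Counting 1s in 1100011101010100

8


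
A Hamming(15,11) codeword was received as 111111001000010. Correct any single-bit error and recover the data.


Syndrome = 0: no error detected

Data: 11101000010 (no errors)


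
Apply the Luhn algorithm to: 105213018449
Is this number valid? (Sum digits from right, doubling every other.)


Luhn sum = 39
39 mod 10 = 9

Invalid (Luhn sum mod 10 = 9)


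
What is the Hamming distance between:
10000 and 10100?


XOR: 00100
Count of 1s: 1

1


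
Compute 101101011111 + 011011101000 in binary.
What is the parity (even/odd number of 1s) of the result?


101101011111 = 2911
011011101000 = 1768
Sum = 4679 = 1001001000111
1s count = 6

even parity (6 ones in 1001001000111)


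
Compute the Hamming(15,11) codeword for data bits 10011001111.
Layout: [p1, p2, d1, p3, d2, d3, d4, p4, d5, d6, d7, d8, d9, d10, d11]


Parity bits: p1=1, p2=0, p3=1, p4=1

101100111001111


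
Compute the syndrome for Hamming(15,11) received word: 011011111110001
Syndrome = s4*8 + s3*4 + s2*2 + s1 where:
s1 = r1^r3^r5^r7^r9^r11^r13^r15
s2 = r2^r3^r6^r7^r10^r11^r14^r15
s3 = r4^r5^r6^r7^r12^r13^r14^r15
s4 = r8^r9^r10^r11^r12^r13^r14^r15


s1=0, s2=1, s3=0, s4=1

Syndrome = 10 (error at position 10)


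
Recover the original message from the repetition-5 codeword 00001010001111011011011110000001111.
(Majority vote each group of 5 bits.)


Groups: 00001, 01000, 11110, 11011, 01111, 00000, 01111
Majority votes: 0011101

0011101


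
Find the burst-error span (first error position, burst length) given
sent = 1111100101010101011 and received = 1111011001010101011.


XOR: 0000111100000000000

Burst at position 4, length 4


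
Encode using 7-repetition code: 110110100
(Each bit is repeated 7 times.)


Each bit -> 7 copies

111111111111110000000111111111111110000000111111100000000000000


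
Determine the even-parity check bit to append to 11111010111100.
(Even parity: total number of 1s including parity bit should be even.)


Number of 1s in data: 10
Parity bit: 0

0


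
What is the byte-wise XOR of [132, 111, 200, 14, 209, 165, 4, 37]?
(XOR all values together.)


XOR chain: 132 ^ 111 ^ 200 ^ 14 ^ 209 ^ 165 ^ 4 ^ 37 = 120

120


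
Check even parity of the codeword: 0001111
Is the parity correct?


Number of 1s: 4

Yes, parity is correct (4 ones)


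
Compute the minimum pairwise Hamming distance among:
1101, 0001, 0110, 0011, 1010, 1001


Comparing all pairs, minimum distance: 1
Can detect 0 errors, correct 0 errors

1


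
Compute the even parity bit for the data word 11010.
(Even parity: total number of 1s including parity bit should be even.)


Number of 1s in data: 3
Parity bit: 1

1


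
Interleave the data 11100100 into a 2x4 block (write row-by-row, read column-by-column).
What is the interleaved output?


Matrix:
  1110
  0100
Read columns: 10111000

10111000


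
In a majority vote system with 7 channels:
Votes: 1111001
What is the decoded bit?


Ones: 5 out of 7
Threshold: 4

1 (5/7 voted 1)


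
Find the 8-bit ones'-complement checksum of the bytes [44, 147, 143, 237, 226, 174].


Sum = 971 mod 256 = 203
Complement = 52

52


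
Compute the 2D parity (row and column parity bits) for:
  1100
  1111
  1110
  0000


Row parities: 0010
Column parities: 1101

Row P: 0010, Col P: 1101, Corner: 1


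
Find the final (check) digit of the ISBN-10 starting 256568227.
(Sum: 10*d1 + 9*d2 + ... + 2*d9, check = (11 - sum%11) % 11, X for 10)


Weighted sum: 252
252 mod 11 = 10

Check digit: 1


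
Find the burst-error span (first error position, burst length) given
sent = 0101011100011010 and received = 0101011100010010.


XOR: 0000000000001000

Burst at position 12, length 1


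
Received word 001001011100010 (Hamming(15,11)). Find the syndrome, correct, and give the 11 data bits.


Syndrome = 0: no error detected

Data: 10101100010 (no errors)


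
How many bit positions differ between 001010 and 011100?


XOR: 010110
Count of 1s: 3

3


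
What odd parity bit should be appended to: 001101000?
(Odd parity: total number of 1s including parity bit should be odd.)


Number of 1s in data: 3
Parity bit: 0

0


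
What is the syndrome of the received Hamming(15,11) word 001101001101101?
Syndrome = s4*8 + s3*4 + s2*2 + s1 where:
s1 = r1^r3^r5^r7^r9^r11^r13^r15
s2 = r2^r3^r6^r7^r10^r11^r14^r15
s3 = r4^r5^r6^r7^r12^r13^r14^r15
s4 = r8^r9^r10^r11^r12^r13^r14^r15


s1=0, s2=0, s3=1, s4=1

Syndrome = 12 (error at position 12)


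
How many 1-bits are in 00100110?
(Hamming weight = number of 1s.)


Counting 1s in 00100110

3


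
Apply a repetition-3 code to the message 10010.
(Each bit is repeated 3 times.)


Each bit -> 3 copies

111000000111000


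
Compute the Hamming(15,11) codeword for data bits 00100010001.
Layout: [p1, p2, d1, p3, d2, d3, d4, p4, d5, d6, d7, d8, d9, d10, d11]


Parity bits: p1=0, p2=1, p3=0, p4=0

010001000010001


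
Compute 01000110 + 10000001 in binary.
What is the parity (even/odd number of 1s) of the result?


01000110 = 70
10000001 = 129
Sum = 199 = 11000111
1s count = 5

odd parity (5 ones in 11000111)


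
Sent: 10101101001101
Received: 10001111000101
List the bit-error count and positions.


XOR: 00100010001000

3 error(s) at position(s): 2, 6, 10


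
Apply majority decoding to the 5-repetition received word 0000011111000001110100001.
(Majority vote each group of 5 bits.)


Groups: 00000, 11111, 00000, 11101, 00001
Majority votes: 01010

01010


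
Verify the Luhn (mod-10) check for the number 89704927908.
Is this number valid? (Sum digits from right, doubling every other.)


Luhn sum = 61
61 mod 10 = 1

Invalid (Luhn sum mod 10 = 1)


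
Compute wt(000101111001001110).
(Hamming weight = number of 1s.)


Counting 1s in 000101111001001110

9


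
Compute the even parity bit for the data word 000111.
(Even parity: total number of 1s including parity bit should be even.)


Number of 1s in data: 3
Parity bit: 1

1


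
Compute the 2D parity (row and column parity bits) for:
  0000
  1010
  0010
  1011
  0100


Row parities: 00111
Column parities: 0111

Row P: 00111, Col P: 0111, Corner: 1


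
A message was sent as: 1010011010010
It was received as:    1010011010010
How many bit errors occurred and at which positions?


XOR: 0000000000000

0 errors (received matches sent)


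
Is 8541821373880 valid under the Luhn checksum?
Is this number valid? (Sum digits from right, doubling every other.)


Luhn sum = 62
62 mod 10 = 2

Invalid (Luhn sum mod 10 = 2)


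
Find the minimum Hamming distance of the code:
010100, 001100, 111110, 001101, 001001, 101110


Comparing all pairs, minimum distance: 1
Can detect 0 errors, correct 0 errors

1


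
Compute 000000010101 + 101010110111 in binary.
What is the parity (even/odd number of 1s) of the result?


000000010101 = 21
101010110111 = 2743
Sum = 2764 = 101011001100
1s count = 6

even parity (6 ones in 101011001100)


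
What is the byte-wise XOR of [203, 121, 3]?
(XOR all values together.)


XOR chain: 203 ^ 121 ^ 3 = 177

177


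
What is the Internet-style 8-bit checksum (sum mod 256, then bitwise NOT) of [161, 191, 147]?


Sum = 499 mod 256 = 243
Complement = 12

12


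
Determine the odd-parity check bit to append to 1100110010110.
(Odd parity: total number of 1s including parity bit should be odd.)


Number of 1s in data: 7
Parity bit: 0

0


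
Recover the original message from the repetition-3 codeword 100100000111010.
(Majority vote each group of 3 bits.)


Groups: 100, 100, 000, 111, 010
Majority votes: 00010

00010


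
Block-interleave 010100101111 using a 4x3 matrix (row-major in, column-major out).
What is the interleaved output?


Matrix:
  010
  100
  101
  111
Read columns: 011110010011

011110010011


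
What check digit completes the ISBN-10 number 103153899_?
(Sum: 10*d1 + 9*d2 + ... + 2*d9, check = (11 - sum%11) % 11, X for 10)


Weighted sum: 163
163 mod 11 = 9

Check digit: 2


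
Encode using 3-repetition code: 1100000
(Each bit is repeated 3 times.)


Each bit -> 3 copies

111111000000000000000


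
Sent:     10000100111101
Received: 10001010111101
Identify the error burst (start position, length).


XOR: 00001110000000

Burst at position 4, length 3


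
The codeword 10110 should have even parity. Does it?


Number of 1s: 3

No, parity error (3 ones)


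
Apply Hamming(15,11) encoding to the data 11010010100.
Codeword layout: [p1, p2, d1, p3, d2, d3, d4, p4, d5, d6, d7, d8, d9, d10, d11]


Parity bits: p1=1, p2=1, p3=1, p4=0

111110100010100


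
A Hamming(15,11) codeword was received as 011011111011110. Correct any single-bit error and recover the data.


Syndrome = 0: no error detected

Data: 11111011110 (no errors)


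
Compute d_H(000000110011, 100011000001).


XOR: 100011110010
Count of 1s: 6

6


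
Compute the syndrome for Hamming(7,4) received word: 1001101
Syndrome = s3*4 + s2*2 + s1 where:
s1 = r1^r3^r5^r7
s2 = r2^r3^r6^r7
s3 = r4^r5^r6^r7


s1=1, s2=1, s3=1

Syndrome = 7 (error at position 7)


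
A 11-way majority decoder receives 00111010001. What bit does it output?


Ones: 5 out of 11
Threshold: 6

0 (5/11 voted 1)


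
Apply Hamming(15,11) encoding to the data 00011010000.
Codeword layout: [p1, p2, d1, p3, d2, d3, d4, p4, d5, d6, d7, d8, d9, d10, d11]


Parity bits: p1=1, p2=0, p3=1, p4=0

100100101010000


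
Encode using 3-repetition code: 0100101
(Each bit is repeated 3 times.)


Each bit -> 3 copies

000111000000111000111


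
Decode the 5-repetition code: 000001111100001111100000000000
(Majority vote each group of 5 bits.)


Groups: 00000, 11111, 00001, 11110, 00000, 00000
Majority votes: 010100

010100


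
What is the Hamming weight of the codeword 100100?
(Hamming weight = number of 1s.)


Counting 1s in 100100

2


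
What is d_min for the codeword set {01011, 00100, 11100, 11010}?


Comparing all pairs, minimum distance: 2
Can detect 1 errors, correct 0 errors

2


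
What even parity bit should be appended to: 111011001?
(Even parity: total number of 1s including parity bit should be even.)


Number of 1s in data: 6
Parity bit: 0

0


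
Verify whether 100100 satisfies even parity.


Number of 1s: 2

Yes, parity is correct (2 ones)


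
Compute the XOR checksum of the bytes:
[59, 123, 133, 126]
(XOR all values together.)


XOR chain: 59 ^ 123 ^ 133 ^ 126 = 187

187


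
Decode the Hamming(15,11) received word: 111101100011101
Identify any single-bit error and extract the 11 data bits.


Syndrome = 0: no error detected

Data: 10110011101 (no errors)


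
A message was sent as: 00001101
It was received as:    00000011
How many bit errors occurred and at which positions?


XOR: 00001110

3 error(s) at position(s): 4, 5, 6


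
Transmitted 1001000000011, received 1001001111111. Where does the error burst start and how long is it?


XOR: 0000001111100

Burst at position 6, length 5


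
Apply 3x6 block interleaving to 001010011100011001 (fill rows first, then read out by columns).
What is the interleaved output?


Matrix:
  001010
  011100
  011001
Read columns: 000011111010100001

000011111010100001


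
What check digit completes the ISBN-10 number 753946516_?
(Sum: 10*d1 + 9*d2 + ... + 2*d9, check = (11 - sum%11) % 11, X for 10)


Weighted sum: 291
291 mod 11 = 5

Check digit: 6


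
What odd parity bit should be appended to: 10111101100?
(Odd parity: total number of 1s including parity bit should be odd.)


Number of 1s in data: 7
Parity bit: 0

0


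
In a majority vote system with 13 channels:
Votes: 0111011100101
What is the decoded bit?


Ones: 8 out of 13
Threshold: 7

1 (8/13 voted 1)


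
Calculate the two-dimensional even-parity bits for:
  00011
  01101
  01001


Row parities: 010
Column parities: 00111

Row P: 010, Col P: 00111, Corner: 1


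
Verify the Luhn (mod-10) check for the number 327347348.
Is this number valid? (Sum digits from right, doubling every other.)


Luhn sum = 48
48 mod 10 = 8

Invalid (Luhn sum mod 10 = 8)


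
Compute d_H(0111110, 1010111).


XOR: 1101001
Count of 1s: 4

4


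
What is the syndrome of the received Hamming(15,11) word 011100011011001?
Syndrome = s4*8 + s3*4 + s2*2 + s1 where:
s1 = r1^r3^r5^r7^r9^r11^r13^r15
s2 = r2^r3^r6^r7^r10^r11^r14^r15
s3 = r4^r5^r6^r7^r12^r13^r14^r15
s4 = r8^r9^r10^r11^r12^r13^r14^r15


s1=0, s2=0, s3=1, s4=1

Syndrome = 12 (error at position 12)


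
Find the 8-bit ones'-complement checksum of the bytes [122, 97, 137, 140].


Sum = 496 mod 256 = 240
Complement = 15

15


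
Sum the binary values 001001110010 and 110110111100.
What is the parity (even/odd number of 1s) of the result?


001001110010 = 626
110110111100 = 3516
Sum = 4142 = 1000000101110
1s count = 5

odd parity (5 ones in 1000000101110)


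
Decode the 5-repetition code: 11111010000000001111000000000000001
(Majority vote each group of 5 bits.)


Groups: 11111, 01000, 00000, 01111, 00000, 00000, 00001
Majority votes: 1001000

1001000


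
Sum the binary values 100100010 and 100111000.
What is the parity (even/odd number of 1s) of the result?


100100010 = 290
100111000 = 312
Sum = 602 = 1001011010
1s count = 5

odd parity (5 ones in 1001011010)


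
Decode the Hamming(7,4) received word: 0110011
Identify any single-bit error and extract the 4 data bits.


Syndrome = 0: no error detected

Data: 1011 (no errors)


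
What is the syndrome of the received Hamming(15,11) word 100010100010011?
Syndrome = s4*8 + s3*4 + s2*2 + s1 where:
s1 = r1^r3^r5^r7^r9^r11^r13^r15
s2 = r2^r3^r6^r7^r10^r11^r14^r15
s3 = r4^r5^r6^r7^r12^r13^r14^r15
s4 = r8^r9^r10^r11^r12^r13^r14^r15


s1=1, s2=0, s3=0, s4=1

Syndrome = 9 (error at position 9)


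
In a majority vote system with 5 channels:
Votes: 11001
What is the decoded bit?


Ones: 3 out of 5
Threshold: 3

1 (3/5 voted 1)


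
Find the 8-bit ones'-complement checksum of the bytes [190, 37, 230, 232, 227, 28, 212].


Sum = 1156 mod 256 = 132
Complement = 123

123


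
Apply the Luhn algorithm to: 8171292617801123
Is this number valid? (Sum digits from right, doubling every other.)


Luhn sum = 63
63 mod 10 = 3

Invalid (Luhn sum mod 10 = 3)


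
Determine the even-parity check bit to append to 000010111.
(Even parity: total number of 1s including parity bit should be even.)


Number of 1s in data: 4
Parity bit: 0

0


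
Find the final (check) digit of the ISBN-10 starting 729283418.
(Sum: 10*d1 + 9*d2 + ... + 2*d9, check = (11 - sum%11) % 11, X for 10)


Weighted sum: 272
272 mod 11 = 8

Check digit: 3
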